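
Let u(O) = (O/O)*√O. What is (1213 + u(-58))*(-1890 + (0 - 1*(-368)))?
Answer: -1846186 - 1522*I*√58 ≈ -1.8462e+6 - 11591.0*I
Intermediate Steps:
u(O) = √O (u(O) = 1*√O = √O)
(1213 + u(-58))*(-1890 + (0 - 1*(-368))) = (1213 + √(-58))*(-1890 + (0 - 1*(-368))) = (1213 + I*√58)*(-1890 + (0 + 368)) = (1213 + I*√58)*(-1890 + 368) = (1213 + I*√58)*(-1522) = -1846186 - 1522*I*√58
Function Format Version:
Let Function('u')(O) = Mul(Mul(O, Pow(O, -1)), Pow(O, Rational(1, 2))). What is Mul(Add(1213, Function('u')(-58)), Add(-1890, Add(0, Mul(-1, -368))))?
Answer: Add(-1846186, Mul(-1522, I, Pow(58, Rational(1, 2)))) ≈ Add(-1.8462e+6, Mul(-11591., I))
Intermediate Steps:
Function('u')(O) = Pow(O, Rational(1, 2)) (Function('u')(O) = Mul(1, Pow(O, Rational(1, 2))) = Pow(O, Rational(1, 2)))
Mul(Add(1213, Function('u')(-58)), Add(-1890, Add(0, Mul(-1, -368)))) = Mul(Add(1213, Pow(-58, Rational(1, 2))), Add(-1890, Add(0, Mul(-1, -368)))) = Mul(Add(1213, Mul(I, Pow(58, Rational(1, 2)))), Add(-1890, Add(0, 368))) = Mul(Add(1213, Mul(I, Pow(58, Rational(1, 2)))), Add(-1890, 368)) = Mul(Add(1213, Mul(I, Pow(58, Rational(1, 2)))), -1522) = Add(-1846186, Mul(-1522, I, Pow(58, Rational(1, 2))))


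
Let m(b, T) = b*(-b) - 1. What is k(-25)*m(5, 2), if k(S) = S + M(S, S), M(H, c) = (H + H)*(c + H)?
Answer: -64350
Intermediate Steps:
M(H, c) = 2*H*(H + c) (M(H, c) = (2*H)*(H + c) = 2*H*(H + c))
k(S) = S + 4*S² (k(S) = S + 2*S*(S + S) = S + 2*S*(2*S) = S + 4*S²)
m(b, T) = -1 - b² (m(b, T) = -b² - 1 = -1 - b²)
k(-25)*m(5, 2) = (-25*(1 + 4*(-25)))*(-1 - 1*5²) = (-25*(1 - 100))*(-1 - 1*25) = (-25*(-99))*(-1 - 25) = 2475*(-26) = -64350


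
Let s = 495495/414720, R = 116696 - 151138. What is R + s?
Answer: -317406461/9216 ≈ -34441.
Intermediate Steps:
R = -34442
s = 11011/9216 (s = 495495*(1/414720) = 11011/9216 ≈ 1.1948)
R + s = -34442 + 11011/9216 = -317406461/9216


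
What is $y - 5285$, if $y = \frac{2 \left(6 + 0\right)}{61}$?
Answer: $- \frac{322373}{61} \approx -5284.8$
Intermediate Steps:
$y = \frac{12}{61}$ ($y = 2 \cdot 6 \cdot \frac{1}{61} = 12 \cdot \frac{1}{61} = \frac{12}{61} \approx 0.19672$)
$y - 5285 = \frac{12}{61} - 5285 = - \frac{322373}{61}$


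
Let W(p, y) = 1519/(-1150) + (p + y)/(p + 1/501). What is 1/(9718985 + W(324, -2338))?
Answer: 7466950/72571118768239 ≈ 1.0289e-7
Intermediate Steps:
W(p, y) = -1519/1150 + (p + y)/(1/501 + p) (W(p, y) = 1519*(-1/1150) + (p + y)/(p + 1/501) = -1519/1150 + (p + y)/(1/501 + p))
1/(9718985 + W(324, -2338)) = 1/(9718985 + (-1519 - 184869*324 + 576150*(-2338))/(1150*(1 + 501*324))) = 1/(9718985 + (-1519 - 59897556 - 1347038700)/(1150*(1 + 162324))) = 1/(9718985 + (1/1150)*(-1406937775)/162325) = 1/(9718985 + (1/1150)*(1/162325)*(-1406937775)) = 1/(9718985 - 56277511/7466950) = 1/(72571118768239/7466950) = 7466950/72571118768239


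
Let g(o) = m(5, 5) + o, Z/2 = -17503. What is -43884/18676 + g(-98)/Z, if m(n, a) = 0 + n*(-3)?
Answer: -16674923/7106218 ≈ -2.3465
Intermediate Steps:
Z = -35006 (Z = 2*(-17503) = -35006)
m(n, a) = -3*n (m(n, a) = 0 - 3*n = -3*n)
g(o) = -15 + o (g(o) = -3*5 + o = -15 + o)
-43884/18676 + g(-98)/Z = -43884/18676 + (-15 - 98)/(-35006) = -43884*1/18676 - 113*(-1/35006) = -477/203 + 113/35006 = -16674923/7106218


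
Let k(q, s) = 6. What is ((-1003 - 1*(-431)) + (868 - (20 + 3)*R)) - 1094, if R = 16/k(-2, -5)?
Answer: -2578/3 ≈ -859.33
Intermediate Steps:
R = 8/3 (R = 16/6 = 16*(1/6) = 8/3 ≈ 2.6667)
((-1003 - 1*(-431)) + (868 - (20 + 3)*R)) - 1094 = ((-1003 - 1*(-431)) + (868 - (20 + 3)*8/3)) - 1094 = ((-1003 + 431) + (868 - 23*8/3)) - 1094 = (-572 + (868 - 1*184/3)) - 1094 = (-572 + (868 - 184/3)) - 1094 = (-572 + 2420/3) - 1094 = 704/3 - 1094 = -2578/3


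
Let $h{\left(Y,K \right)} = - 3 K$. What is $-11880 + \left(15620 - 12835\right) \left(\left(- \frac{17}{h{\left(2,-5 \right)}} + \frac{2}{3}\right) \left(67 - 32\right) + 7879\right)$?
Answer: $\frac{65656940}{3} \approx 2.1886 \cdot 10^{7}$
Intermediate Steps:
$-11880 + \left(15620 - 12835\right) \left(\left(- \frac{17}{h{\left(2,-5 \right)}} + \frac{2}{3}\right) \left(67 - 32\right) + 7879\right) = -11880 + \left(15620 - 12835\right) \left(\left(- \frac{17}{\left(-3\right) \left(-5\right)} + \frac{2}{3}\right) \left(67 - 32\right) + 7879\right) = -11880 + 2785 \left(\left(- \frac{17}{15} + 2 \cdot \frac{1}{3}\right) 35 + 7879\right) = -11880 + 2785 \left(\left(\left(-17\right) \frac{1}{15} + \frac{2}{3}\right) 35 + 7879\right) = -11880 + 2785 \left(\left(- \frac{17}{15} + \frac{2}{3}\right) 35 + 7879\right) = -11880 + 2785 \left(\left(- \frac{7}{15}\right) 35 + 7879\right) = -11880 + 2785 \left(- \frac{49}{3} + 7879\right) = -11880 + 2785 \cdot \frac{23588}{3} = -11880 + \frac{65692580}{3} = \frac{65656940}{3}$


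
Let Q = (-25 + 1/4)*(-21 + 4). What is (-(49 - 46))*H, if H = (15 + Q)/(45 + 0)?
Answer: -581/20 ≈ -29.050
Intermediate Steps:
Q = 1683/4 (Q = (-25 + ¼)*(-17) = -99/4*(-17) = 1683/4 ≈ 420.75)
H = 581/60 (H = (15 + 1683/4)/(45 + 0) = (1743/4)/45 = (1743/4)*(1/45) = 581/60 ≈ 9.6833)
(-(49 - 46))*H = -(49 - 46)*(581/60) = -1*3*(581/60) = -3*581/60 = -581/20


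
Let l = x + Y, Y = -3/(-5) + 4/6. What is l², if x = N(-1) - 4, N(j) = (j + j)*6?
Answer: 48841/225 ≈ 217.07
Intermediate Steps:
Y = 19/15 (Y = -3*(-⅕) + 4*(⅙) = ⅗ + ⅔ = 19/15 ≈ 1.2667)
N(j) = 12*j (N(j) = (2*j)*6 = 12*j)
x = -16 (x = 12*(-1) - 4 = -12 - 4 = -16)
l = -221/15 (l = -16 + 19/15 = -221/15 ≈ -14.733)
l² = (-221/15)² = 48841/225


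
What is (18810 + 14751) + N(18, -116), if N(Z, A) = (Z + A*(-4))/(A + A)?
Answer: 3892835/116 ≈ 33559.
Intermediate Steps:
N(Z, A) = (Z - 4*A)/(2*A) (N(Z, A) = (Z - 4*A)/((2*A)) = (Z - 4*A)*(1/(2*A)) = (Z - 4*A)/(2*A))
(18810 + 14751) + N(18, -116) = (18810 + 14751) + (-2 + (1/2)*18/(-116)) = 33561 + (-2 + (1/2)*18*(-1/116)) = 33561 + (-2 - 9/116) = 33561 - 241/116 = 3892835/116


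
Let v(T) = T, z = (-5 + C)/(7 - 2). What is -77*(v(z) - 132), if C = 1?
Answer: 51128/5 ≈ 10226.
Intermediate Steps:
z = -⅘ (z = (-5 + 1)/(7 - 2) = -4/5 = -4*⅕ = -⅘ ≈ -0.80000)
-77*(v(z) - 132) = -77*(-⅘ - 132) = -77*(-664/5) = 51128/5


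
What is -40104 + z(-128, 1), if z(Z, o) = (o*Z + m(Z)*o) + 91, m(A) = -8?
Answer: -40149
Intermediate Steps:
z(Z, o) = 91 - 8*o + Z*o (z(Z, o) = (o*Z - 8*o) + 91 = (Z*o - 8*o) + 91 = (-8*o + Z*o) + 91 = 91 - 8*o + Z*o)
-40104 + z(-128, 1) = -40104 + (91 - 8*1 - 128*1) = -40104 + (91 - 8 - 128) = -40104 - 45 = -40149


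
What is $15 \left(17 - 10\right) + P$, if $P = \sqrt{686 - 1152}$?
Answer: $105 + i \sqrt{466} \approx 105.0 + 21.587 i$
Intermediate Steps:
$P = i \sqrt{466}$ ($P = \sqrt{-466} = i \sqrt{466} \approx 21.587 i$)
$15 \left(17 - 10\right) + P = 15 \left(17 - 10\right) + i \sqrt{466} = 15 \cdot 7 + i \sqrt{466} = 105 + i \sqrt{466}$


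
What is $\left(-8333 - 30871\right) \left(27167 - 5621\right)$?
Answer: $-844689384$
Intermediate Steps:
$\left(-8333 - 30871\right) \left(27167 - 5621\right) = \left(-39204\right) 21546 = -844689384$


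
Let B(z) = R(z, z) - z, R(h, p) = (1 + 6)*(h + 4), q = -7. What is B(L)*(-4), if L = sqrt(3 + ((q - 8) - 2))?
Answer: -112 - 24*I*sqrt(14) ≈ -112.0 - 89.8*I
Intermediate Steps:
L = I*sqrt(14) (L = sqrt(3 + ((-7 - 8) - 2)) = sqrt(3 + (-15 - 2)) = sqrt(3 - 17) = sqrt(-14) = I*sqrt(14) ≈ 3.7417*I)
R(h, p) = 28 + 7*h (R(h, p) = 7*(4 + h) = 28 + 7*h)
B(z) = 28 + 6*z (B(z) = (28 + 7*z) - z = 28 + 6*z)
B(L)*(-4) = (28 + 6*(I*sqrt(14)))*(-4) = (28 + 6*I*sqrt(14))*(-4) = -112 - 24*I*sqrt(14)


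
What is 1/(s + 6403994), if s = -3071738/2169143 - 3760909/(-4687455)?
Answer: 10167760201065/65114269080374837807 ≈ 1.5615e-7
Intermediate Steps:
s = -6240684215803/10167760201065 (s = -3071738*1/2169143 - 3760909*(-1/4687455) = -3071738/2169143 + 3760909/4687455 = -6240684215803/10167760201065 ≈ -0.61377)
1/(s + 6403994) = 1/(-6240684215803/10167760201065 + 6403994) = 1/(65114269080374837807/10167760201065) = 10167760201065/65114269080374837807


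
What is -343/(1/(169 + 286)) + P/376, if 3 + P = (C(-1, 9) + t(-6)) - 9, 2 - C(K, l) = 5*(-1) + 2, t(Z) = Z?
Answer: -58680453/376 ≈ -1.5607e+5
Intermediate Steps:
C(K, l) = 5 (C(K, l) = 2 - (5*(-1) + 2) = 2 - (-5 + 2) = 2 - 1*(-3) = 2 + 3 = 5)
P = -13 (P = -3 + ((5 - 6) - 9) = -3 + (-1 - 9) = -3 - 10 = -13)
-343/(1/(169 + 286)) + P/376 = -343/(1/(169 + 286)) - 13/376 = -343/(1/455) - 13*1/376 = -343/1/455 - 13/376 = -343*455 - 13/376 = -156065 - 13/376 = -58680453/376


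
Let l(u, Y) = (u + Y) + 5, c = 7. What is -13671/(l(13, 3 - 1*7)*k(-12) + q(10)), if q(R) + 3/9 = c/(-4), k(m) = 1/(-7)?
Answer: 3348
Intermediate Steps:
k(m) = -1/7
l(u, Y) = 5 + Y + u (l(u, Y) = (Y + u) + 5 = 5 + Y + u)
q(R) = -25/12 (q(R) = -1/3 + 7/(-4) = -1/3 + 7*(-1/4) = -1/3 - 7/4 = -25/12)
-13671/(l(13, 3 - 1*7)*k(-12) + q(10)) = -13671/((5 + (3 - 1*7) + 13)*(-1/7) - 25/12) = -13671/((5 + (3 - 7) + 13)*(-1/7) - 25/12) = -13671/((5 - 4 + 13)*(-1/7) - 25/12) = -13671/(14*(-1/7) - 25/12) = -13671/(-2 - 25/12) = -13671/(-49/12) = -13671*(-12/49) = 3348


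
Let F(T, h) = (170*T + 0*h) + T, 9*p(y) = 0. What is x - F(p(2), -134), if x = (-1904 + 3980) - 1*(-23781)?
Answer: 25857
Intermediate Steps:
p(y) = 0 (p(y) = (1/9)*0 = 0)
F(T, h) = 171*T (F(T, h) = (170*T + 0) + T = 170*T + T = 171*T)
x = 25857 (x = 2076 + 23781 = 25857)
x - F(p(2), -134) = 25857 - 171*0 = 25857 - 1*0 = 25857 + 0 = 25857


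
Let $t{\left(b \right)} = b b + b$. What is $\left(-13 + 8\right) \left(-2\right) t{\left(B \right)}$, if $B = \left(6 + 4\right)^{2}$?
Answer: $101000$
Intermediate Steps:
$B = 100$ ($B = 10^{2} = 100$)
$t{\left(b \right)} = b + b^{2}$ ($t{\left(b \right)} = b^{2} + b = b + b^{2}$)
$\left(-13 + 8\right) \left(-2\right) t{\left(B \right)} = \left(-13 + 8\right) \left(-2\right) 100 \left(1 + 100\right) = \left(-5\right) \left(-2\right) 100 \cdot 101 = 10 \cdot 10100 = 101000$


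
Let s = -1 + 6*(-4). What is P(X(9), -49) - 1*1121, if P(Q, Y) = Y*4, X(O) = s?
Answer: -1317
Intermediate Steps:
s = -25 (s = -1 - 24 = -25)
X(O) = -25
P(Q, Y) = 4*Y
P(X(9), -49) - 1*1121 = 4*(-49) - 1*1121 = -196 - 1121 = -1317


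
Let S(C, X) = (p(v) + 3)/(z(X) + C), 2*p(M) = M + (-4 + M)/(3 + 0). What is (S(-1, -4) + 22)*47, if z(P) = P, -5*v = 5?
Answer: 3055/3 ≈ 1018.3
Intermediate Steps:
v = -1 (v = -1/5*5 = -1)
p(M) = -2/3 + 2*M/3 (p(M) = (M + (-4 + M)/(3 + 0))/2 = (M + (-4 + M)/3)/2 = (M + (-4 + M)*(1/3))/2 = (M + (-4/3 + M/3))/2 = (-4/3 + 4*M/3)/2 = -2/3 + 2*M/3)
S(C, X) = 5/(3*(C + X)) (S(C, X) = ((-2/3 + (2/3)*(-1)) + 3)/(X + C) = ((-2/3 - 2/3) + 3)/(C + X) = (-4/3 + 3)/(C + X) = 5/(3*(C + X)))
(S(-1, -4) + 22)*47 = (5/(3*(-1 - 4)) + 22)*47 = ((5/3)/(-5) + 22)*47 = ((5/3)*(-1/5) + 22)*47 = (-1/3 + 22)*47 = (65/3)*47 = 3055/3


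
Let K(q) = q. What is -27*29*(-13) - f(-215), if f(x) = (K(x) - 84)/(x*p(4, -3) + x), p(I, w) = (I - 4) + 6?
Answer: 15319096/1505 ≈ 10179.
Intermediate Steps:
p(I, w) = 2 + I (p(I, w) = (-4 + I) + 6 = 2 + I)
f(x) = (-84 + x)/(7*x) (f(x) = (x - 84)/(x*(2 + 4) + x) = (-84 + x)/(x*6 + x) = (-84 + x)/(6*x + x) = (-84 + x)/((7*x)) = (-84 + x)*(1/(7*x)) = (-84 + x)/(7*x))
-27*29*(-13) - f(-215) = -27*29*(-13) - (-84 - 215)/(7*(-215)) = -783*(-13) - (-1)*(-299)/(7*215) = 10179 - 1*299/1505 = 10179 - 299/1505 = 15319096/1505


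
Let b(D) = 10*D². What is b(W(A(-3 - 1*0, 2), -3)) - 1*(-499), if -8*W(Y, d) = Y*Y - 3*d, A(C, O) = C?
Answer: 4397/8 ≈ 549.63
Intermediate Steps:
W(Y, d) = -Y²/8 + 3*d/8 (W(Y, d) = -(Y*Y - 3*d)/8 = -(Y² - 3*d)/8 = -Y²/8 + 3*d/8)
b(W(A(-3 - 1*0, 2), -3)) - 1*(-499) = 10*(-(-3 - 1*0)²/8 + (3/8)*(-3))² - 1*(-499) = 10*(-(-3 + 0)²/8 - 9/8)² + 499 = 10*(-⅛*(-3)² - 9/8)² + 499 = 10*(-⅛*9 - 9/8)² + 499 = 10*(-9/8 - 9/8)² + 499 = 10*(-9/4)² + 499 = 10*(81/16) + 499 = 405/8 + 499 = 4397/8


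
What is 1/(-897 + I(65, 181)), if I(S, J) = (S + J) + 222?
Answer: -1/429 ≈ -0.0023310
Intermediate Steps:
I(S, J) = 222 + J + S (I(S, J) = (J + S) + 222 = 222 + J + S)
1/(-897 + I(65, 181)) = 1/(-897 + (222 + 181 + 65)) = 1/(-897 + 468) = 1/(-429) = -1/429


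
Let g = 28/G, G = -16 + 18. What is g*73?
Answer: 1022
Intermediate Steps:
G = 2
g = 14 (g = 28/2 = 28*(½) = 14)
g*73 = 14*73 = 1022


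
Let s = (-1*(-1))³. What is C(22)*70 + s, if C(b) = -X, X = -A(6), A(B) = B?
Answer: 421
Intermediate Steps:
X = -6 (X = -1*6 = -6)
s = 1 (s = 1³ = 1)
C(b) = 6 (C(b) = -1*(-6) = 6)
C(22)*70 + s = 6*70 + 1 = 420 + 1 = 421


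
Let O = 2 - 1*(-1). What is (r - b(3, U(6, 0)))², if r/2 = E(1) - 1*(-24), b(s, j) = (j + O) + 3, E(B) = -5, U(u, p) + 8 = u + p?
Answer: 1156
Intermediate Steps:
U(u, p) = -8 + p + u (U(u, p) = -8 + (u + p) = -8 + (p + u) = -8 + p + u)
O = 3 (O = 2 + 1 = 3)
b(s, j) = 6 + j (b(s, j) = (j + 3) + 3 = (3 + j) + 3 = 6 + j)
r = 38 (r = 2*(-5 - 1*(-24)) = 2*(-5 + 24) = 2*19 = 38)
(r - b(3, U(6, 0)))² = (38 - (6 + (-8 + 0 + 6)))² = (38 - (6 - 2))² = (38 - 1*4)² = (38 - 4)² = 34² = 1156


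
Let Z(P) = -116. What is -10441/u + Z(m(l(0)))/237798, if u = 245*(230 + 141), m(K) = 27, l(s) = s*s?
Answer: -23522573/203911785 ≈ -0.11536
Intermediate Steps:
l(s) = s²
u = 90895 (u = 245*371 = 90895)
-10441/u + Z(m(l(0)))/237798 = -10441/90895 - 116/237798 = -10441*1/90895 - 116*1/237798 = -197/1715 - 58/118899 = -23522573/203911785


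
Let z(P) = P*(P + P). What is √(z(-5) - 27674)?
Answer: 2*I*√6906 ≈ 166.2*I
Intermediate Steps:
z(P) = 2*P² (z(P) = P*(2*P) = 2*P²)
√(z(-5) - 27674) = √(2*(-5)² - 27674) = √(2*25 - 27674) = √(50 - 27674) = √(-27624) = 2*I*√6906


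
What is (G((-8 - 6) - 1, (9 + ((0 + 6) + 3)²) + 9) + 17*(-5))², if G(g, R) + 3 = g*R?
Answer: 2474329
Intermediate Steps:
G(g, R) = -3 + R*g (G(g, R) = -3 + g*R = -3 + R*g)
(G((-8 - 6) - 1, (9 + ((0 + 6) + 3)²) + 9) + 17*(-5))² = ((-3 + ((9 + ((0 + 6) + 3)²) + 9)*((-8 - 6) - 1)) + 17*(-5))² = ((-3 + ((9 + (6 + 3)²) + 9)*(-14 - 1)) - 85)² = ((-3 + ((9 + 9²) + 9)*(-15)) - 85)² = ((-3 + ((9 + 81) + 9)*(-15)) - 85)² = ((-3 + (90 + 9)*(-15)) - 85)² = ((-3 + 99*(-15)) - 85)² = ((-3 - 1485) - 85)² = (-1488 - 85)² = (-1573)² = 2474329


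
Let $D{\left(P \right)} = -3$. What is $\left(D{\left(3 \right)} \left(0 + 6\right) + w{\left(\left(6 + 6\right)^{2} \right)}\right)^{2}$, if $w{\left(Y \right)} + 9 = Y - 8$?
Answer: $11881$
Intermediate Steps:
$w{\left(Y \right)} = -17 + Y$ ($w{\left(Y \right)} = -9 + \left(Y - 8\right) = -9 + \left(-8 + Y\right) = -17 + Y$)
$\left(D{\left(3 \right)} \left(0 + 6\right) + w{\left(\left(6 + 6\right)^{2} \right)}\right)^{2} = \left(- 3 \left(0 + 6\right) - \left(17 - \left(6 + 6\right)^{2}\right)\right)^{2} = \left(\left(-3\right) 6 - \left(17 - 12^{2}\right)\right)^{2} = \left(-18 + \left(-17 + 144\right)\right)^{2} = \left(-18 + 127\right)^{2} = 109^{2} = 11881$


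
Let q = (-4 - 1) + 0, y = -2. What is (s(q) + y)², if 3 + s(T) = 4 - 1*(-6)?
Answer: 25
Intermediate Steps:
q = -5 (q = -5 + 0 = -5)
s(T) = 7 (s(T) = -3 + (4 - 1*(-6)) = -3 + (4 + 6) = -3 + 10 = 7)
(s(q) + y)² = (7 - 2)² = 5² = 25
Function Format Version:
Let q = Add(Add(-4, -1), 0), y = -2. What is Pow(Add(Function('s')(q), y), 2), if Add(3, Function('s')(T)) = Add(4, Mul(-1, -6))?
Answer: 25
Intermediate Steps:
q = -5 (q = Add(-5, 0) = -5)
Function('s')(T) = 7 (Function('s')(T) = Add(-3, Add(4, Mul(-1, -6))) = Add(-3, Add(4, 6)) = Add(-3, 10) = 7)
Pow(Add(Function('s')(q), y), 2) = Pow(Add(7, -2), 2) = Pow(5, 2) = 25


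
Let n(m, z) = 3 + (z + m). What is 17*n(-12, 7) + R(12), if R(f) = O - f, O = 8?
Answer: -38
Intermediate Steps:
R(f) = 8 - f
n(m, z) = 3 + m + z (n(m, z) = 3 + (m + z) = 3 + m + z)
17*n(-12, 7) + R(12) = 17*(3 - 12 + 7) + (8 - 1*12) = 17*(-2) + (8 - 12) = -34 - 4 = -38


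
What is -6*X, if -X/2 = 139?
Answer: 1668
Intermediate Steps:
X = -278 (X = -2*139 = -278)
-6*X = -6*(-278) = 1668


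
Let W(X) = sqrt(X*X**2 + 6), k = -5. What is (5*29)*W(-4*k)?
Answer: 145*sqrt(8006) ≈ 12974.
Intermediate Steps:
W(X) = sqrt(6 + X**3) (W(X) = sqrt(X**3 + 6) = sqrt(6 + X**3))
(5*29)*W(-4*k) = (5*29)*sqrt(6 + (-4*(-5))**3) = 145*sqrt(6 + 20**3) = 145*sqrt(6 + 8000) = 145*sqrt(8006)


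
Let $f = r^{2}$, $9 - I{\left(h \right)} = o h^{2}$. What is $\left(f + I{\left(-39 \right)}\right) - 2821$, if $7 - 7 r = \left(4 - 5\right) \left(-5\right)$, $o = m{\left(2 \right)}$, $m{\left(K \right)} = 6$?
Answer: $- \frac{584958}{49} \approx -11938.0$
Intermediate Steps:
$o = 6$
$r = \frac{2}{7}$ ($r = 1 - \frac{\left(4 - 5\right) \left(-5\right)}{7} = 1 - \frac{\left(-1\right) \left(-5\right)}{7} = 1 - \frac{5}{7} = \frac{2}{7} \approx 0.28571$)
$I{\left(h \right)} = 9 - 6 h^{2}$
$f = \frac{4}{49}$ ($f = \left(\frac{2}{7}\right)^{2} = \frac{4}{49} \approx 0.081633$)
$\left(f + I{\left(-39 \right)}\right) - 2821 = \left(\frac{4}{49} + \left(9 - 6 \left(-39\right)^{2}\right)\right) - 2821 = \left(\frac{4}{49} + \left(9 - 9126\right)\right) - 2821 = \left(\frac{4}{49} - 9117\right) - 2821 = - \frac{446729}{49} - 2821 = - \frac{584958}{49}$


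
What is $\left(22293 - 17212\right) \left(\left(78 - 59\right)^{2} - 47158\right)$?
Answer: $-237775557$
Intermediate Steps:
$\left(22293 - 17212\right) \left(\left(78 - 59\right)^{2} - 47158\right) = 5081 \left(19^{2} - 47158\right) = 5081 \left(361 - 47158\right) = 5081 \left(-46797\right) = -237775557$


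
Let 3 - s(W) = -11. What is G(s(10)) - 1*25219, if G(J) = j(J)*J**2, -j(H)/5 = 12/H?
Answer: -26059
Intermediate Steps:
s(W) = 14 (s(W) = 3 - 1*(-11) = 3 + 11 = 14)
j(H) = -60/H
G(J) = -60*J (G(J) = (-60/J)*J**2 = -60*J)
G(s(10)) - 1*25219 = -60*14 - 1*25219 = -840 - 25219 = -26059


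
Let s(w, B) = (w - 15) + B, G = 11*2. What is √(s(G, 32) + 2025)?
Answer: 4*√129 ≈ 45.431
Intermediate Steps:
G = 22
s(w, B) = -15 + B + w (s(w, B) = (-15 + w) + B = -15 + B + w)
√(s(G, 32) + 2025) = √((-15 + 32 + 22) + 2025) = √(39 + 2025) = √2064 = 4*√129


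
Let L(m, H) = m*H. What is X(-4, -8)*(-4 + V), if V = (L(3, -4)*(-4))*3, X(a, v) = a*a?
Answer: 2240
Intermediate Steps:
X(a, v) = a²
L(m, H) = H*m
V = 144 (V = (-4*3*(-4))*3 = -12*(-4)*3 = 48*3 = 144)
X(-4, -8)*(-4 + V) = (-4)²*(-4 + 144) = 16*140 = 2240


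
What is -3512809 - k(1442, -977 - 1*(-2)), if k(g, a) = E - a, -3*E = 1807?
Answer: -10539545/3 ≈ -3.5132e+6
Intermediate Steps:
E = -1807/3 (E = -1/3*1807 = -1807/3 ≈ -602.33)
k(g, a) = -1807/3 - a
-3512809 - k(1442, -977 - 1*(-2)) = -3512809 - (-1807/3 - (-977 - 1*(-2))) = -3512809 - (-1807/3 - (-977 + 2)) = -3512809 - (-1807/3 - 1*(-975)) = -3512809 - (-1807/3 + 975) = -3512809 - 1*1118/3 = -3512809 - 1118/3 = -10539545/3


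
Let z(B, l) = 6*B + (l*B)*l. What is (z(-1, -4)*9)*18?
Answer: -3564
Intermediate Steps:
z(B, l) = 6*B + B*l² (z(B, l) = 6*B + (B*l)*l = 6*B + B*l²)
(z(-1, -4)*9)*18 = (-(6 + (-4)²)*9)*18 = (-(6 + 16)*9)*18 = (-1*22*9)*18 = -22*9*18 = -198*18 = -3564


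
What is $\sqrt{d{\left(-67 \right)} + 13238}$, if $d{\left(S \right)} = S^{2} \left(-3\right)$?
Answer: $i \sqrt{229} \approx 15.133 i$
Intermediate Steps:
$d{\left(S \right)} = - 3 S^{2}$
$\sqrt{d{\left(-67 \right)} + 13238} = \sqrt{- 3 \left(-67\right)^{2} + 13238} = \sqrt{\left(-3\right) 4489 + 13238} = \sqrt{-13467 + 13238} = \sqrt{-229} = i \sqrt{229}$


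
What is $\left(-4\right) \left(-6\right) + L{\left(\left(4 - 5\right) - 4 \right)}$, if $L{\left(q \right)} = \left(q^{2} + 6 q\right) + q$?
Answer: $14$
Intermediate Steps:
$L{\left(q \right)} = q^{2} + 7 q$
$\left(-4\right) \left(-6\right) + L{\left(\left(4 - 5\right) - 4 \right)} = \left(-4\right) \left(-6\right) + \left(\left(4 - 5\right) - 4\right) \left(7 + \left(\left(4 - 5\right) - 4\right)\right) = 24 + \left(-1 - 4\right) \left(7 - 5\right) = 24 - 5 \left(7 - 5\right) = 24 - 10 = 14$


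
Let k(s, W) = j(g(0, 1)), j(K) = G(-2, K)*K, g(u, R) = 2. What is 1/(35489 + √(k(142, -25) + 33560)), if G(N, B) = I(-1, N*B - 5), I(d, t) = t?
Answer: 35489/1259435579 - √33542/1259435579 ≈ 2.8033e-5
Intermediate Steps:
G(N, B) = -5 + B*N (G(N, B) = N*B - 5 = B*N - 5 = -5 + B*N)
j(K) = K*(-5 - 2*K) (j(K) = (-5 + K*(-2))*K = (-5 - 2*K)*K = K*(-5 - 2*K))
k(s, W) = -18 (k(s, W) = 2*(-5 - 2*2) = 2*(-5 - 4) = 2*(-9) = -18)
1/(35489 + √(k(142, -25) + 33560)) = 1/(35489 + √(-18 + 33560)) = 1/(35489 + √33542)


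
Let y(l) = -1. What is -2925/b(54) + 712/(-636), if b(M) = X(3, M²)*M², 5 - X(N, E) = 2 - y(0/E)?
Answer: -55673/34344 ≈ -1.6210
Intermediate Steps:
X(N, E) = 2 (X(N, E) = 5 - (2 - 1*(-1)) = 5 - (2 + 1) = 5 - 1*3 = 5 - 3 = 2)
b(M) = 2*M²
-2925/b(54) + 712/(-636) = -2925/(2*54²) + 712/(-636) = -2925/(2*2916) + 712*(-1/636) = -2925/5832 - 178/159 = -2925*1/5832 - 178/159 = -325/648 - 178/159 = -55673/34344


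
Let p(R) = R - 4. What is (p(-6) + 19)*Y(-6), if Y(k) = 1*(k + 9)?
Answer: 27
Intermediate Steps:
p(R) = -4 + R
Y(k) = 9 + k (Y(k) = 1*(9 + k) = 9 + k)
(p(-6) + 19)*Y(-6) = ((-4 - 6) + 19)*(9 - 6) = (-10 + 19)*3 = 9*3 = 27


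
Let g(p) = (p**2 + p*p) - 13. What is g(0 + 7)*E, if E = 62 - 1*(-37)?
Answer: 8415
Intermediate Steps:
g(p) = -13 + 2*p**2 (g(p) = (p**2 + p**2) - 13 = 2*p**2 - 13 = -13 + 2*p**2)
E = 99 (E = 62 + 37 = 99)
g(0 + 7)*E = (-13 + 2*(0 + 7)**2)*99 = (-13 + 2*7**2)*99 = (-13 + 2*49)*99 = (-13 + 98)*99 = 85*99 = 8415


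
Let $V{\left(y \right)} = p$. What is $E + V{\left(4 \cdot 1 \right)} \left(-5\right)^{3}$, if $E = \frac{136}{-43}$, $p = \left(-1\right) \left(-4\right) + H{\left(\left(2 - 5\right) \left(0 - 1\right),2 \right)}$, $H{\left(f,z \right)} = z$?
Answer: $- \frac{32386}{43} \approx -753.16$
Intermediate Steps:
$p = 6$ ($p = \left(-1\right) \left(-4\right) + 2 = 4 + 2 = 6$)
$E = - \frac{136}{43}$ ($E = 136 \left(- \frac{1}{43}\right) = - \frac{136}{43} \approx -3.1628$)
$V{\left(y \right)} = 6$
$E + V{\left(4 \cdot 1 \right)} \left(-5\right)^{3} = - \frac{136}{43} + 6 \left(-5\right)^{3} = - \frac{136}{43} + 6 \left(-125\right) = - \frac{136}{43} - 750 = - \frac{32386}{43}$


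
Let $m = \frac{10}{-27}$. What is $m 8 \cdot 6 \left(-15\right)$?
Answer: $\frac{800}{3} \approx 266.67$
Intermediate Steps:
$m = - \frac{10}{27}$ ($m = 10 \left(- \frac{1}{27}\right) = - \frac{10}{27} \approx -0.37037$)
$m 8 \cdot 6 \left(-15\right) = - \frac{10 \cdot 8 \cdot 6}{27} \left(-15\right) = \left(- \frac{10}{27}\right) 48 \left(-15\right) = \left(- \frac{160}{9}\right) \left(-15\right) = \frac{800}{3}$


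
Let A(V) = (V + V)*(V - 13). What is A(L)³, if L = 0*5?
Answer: 0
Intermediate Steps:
L = 0
A(V) = 2*V*(-13 + V) (A(V) = (2*V)*(-13 + V) = 2*V*(-13 + V))
A(L)³ = (2*0*(-13 + 0))³ = (2*0*(-13))³ = 0³ = 0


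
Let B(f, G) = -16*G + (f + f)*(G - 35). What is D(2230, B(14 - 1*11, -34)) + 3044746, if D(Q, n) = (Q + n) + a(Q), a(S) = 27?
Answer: 3047133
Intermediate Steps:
B(f, G) = -16*G + 2*f*(-35 + G) (B(f, G) = -16*G + (2*f)*(-35 + G) = -16*G + 2*f*(-35 + G))
D(Q, n) = 27 + Q + n (D(Q, n) = (Q + n) + 27 = 27 + Q + n)
D(2230, B(14 - 1*11, -34)) + 3044746 = (27 + 2230 + (-70*(14 - 1*11) - 16*(-34) + 2*(-34)*(14 - 1*11))) + 3044746 = (27 + 2230 + (-70*(14 - 11) + 544 + 2*(-34)*(14 - 11))) + 3044746 = (27 + 2230 + (-70*3 + 544 + 2*(-34)*3)) + 3044746 = (27 + 2230 + (-210 + 544 - 204)) + 3044746 = (27 + 2230 + 130) + 3044746 = 2387 + 3044746 = 3047133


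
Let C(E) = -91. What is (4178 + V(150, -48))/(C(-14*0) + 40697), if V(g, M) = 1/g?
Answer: 626701/6090900 ≈ 0.10289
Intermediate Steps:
(4178 + V(150, -48))/(C(-14*0) + 40697) = (4178 + 1/150)/(-91 + 40697) = (4178 + 1/150)/40606 = (626701/150)*(1/40606) = 626701/6090900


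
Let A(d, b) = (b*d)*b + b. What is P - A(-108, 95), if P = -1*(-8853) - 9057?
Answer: 974401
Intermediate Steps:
A(d, b) = b + d*b² (A(d, b) = d*b² + b = b + d*b²)
P = -204 (P = 8853 - 9057 = -204)
P - A(-108, 95) = -204 - 95*(1 + 95*(-108)) = -204 - 95*(1 - 10260) = -204 - 95*(-10259) = -204 - 1*(-974605) = -204 + 974605 = 974401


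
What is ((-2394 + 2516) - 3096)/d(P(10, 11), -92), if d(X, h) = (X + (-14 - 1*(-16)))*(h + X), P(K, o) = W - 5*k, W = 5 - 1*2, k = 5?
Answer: -1487/1140 ≈ -1.3044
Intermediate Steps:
W = 3 (W = 5 - 2 = 3)
P(K, o) = -22 (P(K, o) = 3 - 5*5 = 3 - 25 = -22)
d(X, h) = (2 + X)*(X + h) (d(X, h) = (X + (-14 + 16))*(X + h) = (X + 2)*(X + h) = (2 + X)*(X + h))
((-2394 + 2516) - 3096)/d(P(10, 11), -92) = ((-2394 + 2516) - 3096)/((-22)**2 + 2*(-22) + 2*(-92) - 22*(-92)) = (122 - 3096)/(484 - 44 - 184 + 2024) = -2974/2280 = -2974*1/2280 = -1487/1140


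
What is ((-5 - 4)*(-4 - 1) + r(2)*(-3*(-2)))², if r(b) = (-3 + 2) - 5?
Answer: 81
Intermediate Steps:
r(b) = -6 (r(b) = -1 - 5 = -6)
((-5 - 4)*(-4 - 1) + r(2)*(-3*(-2)))² = ((-5 - 4)*(-4 - 1) - (-18)*(-2))² = (-9*(-5) - 6*6)² = (45 - 36)² = 9² = 81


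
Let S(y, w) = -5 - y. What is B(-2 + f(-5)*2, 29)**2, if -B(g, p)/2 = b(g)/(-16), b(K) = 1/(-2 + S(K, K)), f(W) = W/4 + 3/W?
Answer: 25/2704 ≈ 0.0092456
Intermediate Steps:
f(W) = 3/W + W/4 (f(W) = W*(1/4) + 3/W = W/4 + 3/W = 3/W + W/4)
b(K) = 1/(-7 - K) (b(K) = 1/(-2 + (-5 - K)) = 1/(-7 - K))
B(g, p) = -1/(8*(7 + g)) (B(g, p) = -2*(-1/(7 + g))/(-16) = -2*(-1/(7 + g))*(-1)/16 = -1/(8*(7 + g)))
B(-2 + f(-5)*2, 29)**2 = (-1/(56 + 8*(-2 + (3/(-5) + (1/4)*(-5))*2)))**2 = (-1/(56 + 8*(-2 + (3*(-1/5) - 5/4)*2)))**2 = (-1/(56 + 8*(-2 + (-3/5 - 5/4)*2)))**2 = (-1/(56 + 8*(-2 - 37/20*2)))**2 = (-1/(56 + 8*(-2 - 37/10)))**2 = (-1/(56 + 8*(-57/10)))**2 = (-1/(56 - 228/5))**2 = (-1/52/5)**2 = (-1*5/52)**2 = (-5/52)**2 = 25/2704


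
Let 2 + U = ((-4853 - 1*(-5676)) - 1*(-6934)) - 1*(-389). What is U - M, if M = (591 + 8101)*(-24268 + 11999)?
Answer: 106650292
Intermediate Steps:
M = -106642148 (M = 8692*(-12269) = -106642148)
U = 8144 (U = -2 + (((-4853 - 1*(-5676)) - 1*(-6934)) - 1*(-389)) = -2 + (((-4853 + 5676) + 6934) + 389) = -2 + ((823 + 6934) + 389) = -2 + (7757 + 389) = -2 + 8146 = 8144)
U - M = 8144 - 1*(-106642148) = 8144 + 106642148 = 106650292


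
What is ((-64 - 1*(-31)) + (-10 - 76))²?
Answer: 14161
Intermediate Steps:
((-64 - 1*(-31)) + (-10 - 76))² = ((-64 + 31) - 86)² = (-33 - 86)² = (-119)² = 14161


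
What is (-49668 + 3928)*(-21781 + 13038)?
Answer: 399904820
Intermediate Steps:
(-49668 + 3928)*(-21781 + 13038) = -45740*(-8743) = 399904820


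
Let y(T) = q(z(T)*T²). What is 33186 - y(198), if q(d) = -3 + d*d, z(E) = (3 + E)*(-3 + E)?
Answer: -2361141957096575211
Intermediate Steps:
z(E) = (-3 + E)*(3 + E)
q(d) = -3 + d²
y(T) = -3 + T⁴*(-9 + T²)² (y(T) = -3 + ((-9 + T²)*T²)² = -3 + (T²*(-9 + T²))² = -3 + T⁴*(-9 + T²)²)
33186 - y(198) = 33186 - (-3 + 198⁴*(-9 + 198²)²) = 33186 - (-3 + 1536953616*(-9 + 39204)²) = 33186 - (-3 + 1536953616*39195²) = 33186 - (-3 + 1536953616*1536248025) = 33186 - (-3 + 2361141957096608400) = 33186 - 1*2361141957096608397 = 33186 - 2361141957096608397 = -2361141957096575211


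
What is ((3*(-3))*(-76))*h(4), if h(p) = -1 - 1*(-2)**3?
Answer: 4788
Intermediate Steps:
h(p) = 7 (h(p) = -1 - 1*(-8) = -1 + 8 = 7)
((3*(-3))*(-76))*h(4) = ((3*(-3))*(-76))*7 = -9*(-76)*7 = 684*7 = 4788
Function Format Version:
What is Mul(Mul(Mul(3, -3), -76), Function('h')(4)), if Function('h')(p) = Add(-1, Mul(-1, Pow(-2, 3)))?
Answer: 4788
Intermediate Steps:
Function('h')(p) = 7 (Function('h')(p) = Add(-1, Mul(-1, -8)) = Add(-1, 8) = 7)
Mul(Mul(Mul(3, -3), -76), Function('h')(4)) = Mul(Mul(Mul(3, -3), -76), 7) = Mul(Mul(-9, -76), 7) = Mul(684, 7) = 4788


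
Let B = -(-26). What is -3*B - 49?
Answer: -127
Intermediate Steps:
B = 26 (B = -1*(-26) = 26)
-3*B - 49 = -3*26 - 49 = -78 - 49 = -127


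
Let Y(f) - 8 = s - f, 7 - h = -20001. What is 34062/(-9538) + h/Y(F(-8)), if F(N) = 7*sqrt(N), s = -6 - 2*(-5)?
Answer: 141986151/319523 + 35014*I*sqrt(2)/67 ≈ 444.37 + 739.06*I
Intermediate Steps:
h = 20008 (h = 7 - 1*(-20001) = 7 + 20001 = 20008)
s = 4 (s = -6 + 10 = 4)
Y(f) = 12 - f (Y(f) = 8 + (4 - f) = 12 - f)
34062/(-9538) + h/Y(F(-8)) = 34062/(-9538) + 20008/(12 - 7*sqrt(-8)) = 34062*(-1/9538) + 20008/(12 - 7*2*I*sqrt(2)) = -17031/4769 + 20008/(12 - 14*I*sqrt(2))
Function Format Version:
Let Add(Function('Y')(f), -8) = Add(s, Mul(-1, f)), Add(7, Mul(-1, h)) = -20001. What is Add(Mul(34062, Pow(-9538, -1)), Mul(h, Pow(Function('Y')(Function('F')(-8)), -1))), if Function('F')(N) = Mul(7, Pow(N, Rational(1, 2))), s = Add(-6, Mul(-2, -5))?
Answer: Add(Rational(141986151, 319523), Mul(Rational(35014, 67), I, Pow(2, Rational(1, 2)))) ≈ Add(444.37, Mul(739.06, I))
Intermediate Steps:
h = 20008 (h = Add(7, Mul(-1, -20001)) = Add(7, 20001) = 20008)
s = 4 (s = Add(-6, 10) = 4)
Function('Y')(f) = Add(12, Mul(-1, f)) (Function('Y')(f) = Add(8, Add(4, Mul(-1, f))) = Add(12, Mul(-1, f)))
Add(Mul(34062, Pow(-9538, -1)), Mul(h, Pow(Function('Y')(Function('F')(-8)), -1))) = Add(Mul(34062, Pow(-9538, -1)), Mul(20008, Pow(Add(12, Mul(-1, Mul(7, Pow(-8, Rational(1, 2))))), -1))) = Add(Mul(34062, Rational(-1, 9538)), Mul(20008, Pow(Add(12, Mul(-1, Mul(7, Mul(2, I, Pow(2, Rational(1, 2)))))), -1))) = Add(Rational(-17031, 4769), Mul(20008, Pow(Add(12, Mul(-1, Mul(14, I, Pow(2, Rational(1, 2))))), -1))) = Add(Rational(-17031, 4769), Mul(20008, Pow(Add(12, Mul(-14, I, Pow(2, Rational(1, 2)))), -1)))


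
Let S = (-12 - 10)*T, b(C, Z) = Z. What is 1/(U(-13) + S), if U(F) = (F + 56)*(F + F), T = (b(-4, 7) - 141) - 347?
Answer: 1/9464 ≈ 0.00010566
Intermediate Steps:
T = -481 (T = (7 - 141) - 347 = -134 - 347 = -481)
U(F) = 2*F*(56 + F) (U(F) = (56 + F)*(2*F) = 2*F*(56 + F))
S = 10582 (S = (-12 - 10)*(-481) = -22*(-481) = 10582)
1/(U(-13) + S) = 1/(2*(-13)*(56 - 13) + 10582) = 1/(2*(-13)*43 + 10582) = 1/(-1118 + 10582) = 1/9464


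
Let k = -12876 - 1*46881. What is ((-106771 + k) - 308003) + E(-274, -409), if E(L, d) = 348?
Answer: -474183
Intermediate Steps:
k = -59757 (k = -12876 - 46881 = -59757)
((-106771 + k) - 308003) + E(-274, -409) = ((-106771 - 59757) - 308003) + 348 = (-166528 - 308003) + 348 = -474531 + 348 = -474183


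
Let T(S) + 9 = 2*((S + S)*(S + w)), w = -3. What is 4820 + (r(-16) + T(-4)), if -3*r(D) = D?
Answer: 14785/3 ≈ 4928.3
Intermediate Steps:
r(D) = -D/3
T(S) = -9 + 4*S*(-3 + S) (T(S) = -9 + 2*((S + S)*(S - 3)) = -9 + 2*((2*S)*(-3 + S)) = -9 + 2*(2*S*(-3 + S)) = -9 + 4*S*(-3 + S))
4820 + (r(-16) + T(-4)) = 4820 + (-1/3*(-16) + (-9 - 12*(-4) + 4*(-4)**2)) = 4820 + (16/3 + (-9 + 48 + 4*16)) = 4820 + (16/3 + (-9 + 48 + 64)) = 4820 + (16/3 + 103) = 4820 + 325/3 = 14785/3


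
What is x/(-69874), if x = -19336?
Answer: 9668/34937 ≈ 0.27673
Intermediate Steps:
x/(-69874) = -19336/(-69874) = -19336*(-1/69874) = 9668/34937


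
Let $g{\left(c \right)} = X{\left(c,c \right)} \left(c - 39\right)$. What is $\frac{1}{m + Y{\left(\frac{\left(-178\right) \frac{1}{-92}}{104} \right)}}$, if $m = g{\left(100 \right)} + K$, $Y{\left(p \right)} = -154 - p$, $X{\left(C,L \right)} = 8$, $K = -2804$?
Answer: $- \frac{4784}{11816569} \approx -0.00040486$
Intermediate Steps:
$g{\left(c \right)} = -312 + 8 c$ ($g{\left(c \right)} = 8 \left(c - 39\right) = 8 \left(-39 + c\right) = -312 + 8 c$)
$m = -2316$ ($m = \left(-312 + 8 \cdot 100\right) - 2804 = \left(-312 + 800\right) - 2804 = 488 - 2804 = -2316$)
$\frac{1}{m + Y{\left(\frac{\left(-178\right) \frac{1}{-92}}{104} \right)}} = \frac{1}{-2316 - \left(154 + \frac{\left(-178\right) \frac{1}{-92}}{104}\right)} = \frac{1}{-2316 - \left(154 + \left(-178\right) \left(- \frac{1}{92}\right) \frac{1}{104}\right)} = \frac{1}{-2316 - \left(154 + \frac{89}{46} \cdot \frac{1}{104}\right)} = \frac{1}{-2316 - \frac{736825}{4784}} = \frac{1}{- \frac{11816569}{4784}} = - \frac{4784}{11816569}$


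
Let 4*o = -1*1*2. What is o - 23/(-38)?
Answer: 2/19 ≈ 0.10526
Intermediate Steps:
o = -½ (o = (-1*1*2)/4 = (-1*2)/4 = (¼)*(-2) = -½ ≈ -0.50000)
o - 23/(-38) = -½ - 23/(-38) = -½ - 1/38*(-23) = -½ + 23/38 = 2/19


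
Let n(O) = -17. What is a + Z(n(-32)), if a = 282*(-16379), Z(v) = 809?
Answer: -4618069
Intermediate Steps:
a = -4618878
a + Z(n(-32)) = -4618878 + 809 = -4618069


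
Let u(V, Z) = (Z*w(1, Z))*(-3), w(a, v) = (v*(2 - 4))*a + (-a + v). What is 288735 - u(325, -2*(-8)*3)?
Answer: 281679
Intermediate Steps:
w(a, v) = v - a - 2*a*v (w(a, v) = (v*(-2))*a + (v - a) = (-2*v)*a + (v - a) = -2*a*v + (v - a) = v - a - 2*a*v)
u(V, Z) = -3*Z*(-1 - Z) (u(V, Z) = (Z*(Z - 1*1 - 2*1*Z))*(-3) = (Z*(Z - 1 - 2*Z))*(-3) = (Z*(-1 - Z))*(-3) = -3*Z*(-1 - Z))
288735 - u(325, -2*(-8)*3) = 288735 - 3*-2*(-8)*3*(1 - 2*(-8)*3) = 288735 - 3*16*3*(1 + 16*3) = 288735 - 3*48*(1 + 48) = 288735 - 3*48*49 = 288735 - 1*7056 = 288735 - 7056 = 281679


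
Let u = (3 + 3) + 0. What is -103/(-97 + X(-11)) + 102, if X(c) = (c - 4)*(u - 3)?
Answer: 14587/142 ≈ 102.73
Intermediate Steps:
u = 6 (u = 6 + 0 = 6)
X(c) = -12 + 3*c (X(c) = (c - 4)*(6 - 3) = (-4 + c)*3 = -12 + 3*c)
-103/(-97 + X(-11)) + 102 = -103/(-97 + (-12 + 3*(-11))) + 102 = -103/(-97 + (-12 - 33)) + 102 = -103/(-97 - 45) + 102 = -103/(-142) + 102 = -103*(-1/142) + 102 = 103/142 + 102 = 14587/142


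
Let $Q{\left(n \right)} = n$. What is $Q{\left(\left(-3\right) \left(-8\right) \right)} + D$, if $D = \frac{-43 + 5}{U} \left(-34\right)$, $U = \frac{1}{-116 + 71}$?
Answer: $-58116$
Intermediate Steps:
$U = - \frac{1}{45}$ ($U = \frac{1}{-45} = - \frac{1}{45} \approx -0.022222$)
$D = -58140$ ($D = \frac{-43 + 5}{- \frac{1}{45}} \left(-34\right) = \left(-38\right) \left(-45\right) \left(-34\right) = 1710 \left(-34\right) = -58140$)
$Q{\left(\left(-3\right) \left(-8\right) \right)} + D = \left(-3\right) \left(-8\right) - 58140 = 24 - 58140 = -58116$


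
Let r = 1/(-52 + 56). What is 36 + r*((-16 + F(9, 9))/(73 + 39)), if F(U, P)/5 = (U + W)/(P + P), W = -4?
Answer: 290041/8064 ≈ 35.967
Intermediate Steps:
F(U, P) = 5*(-4 + U)/(2*P) (F(U, P) = 5*((U - 4)/(P + P)) = 5*((-4 + U)/((2*P))) = 5*((-4 + U)*(1/(2*P))) = 5*((-4 + U)/(2*P)) = 5*(-4 + U)/(2*P))
r = ¼ (r = 1/4 = ¼ ≈ 0.25000)
36 + r*((-16 + F(9, 9))/(73 + 39)) = 36 + ((-16 + (5/2)*(-4 + 9)/9)/(73 + 39))/4 = 36 + ((-16 + (5/2)*(⅑)*5)/112)/4 = 36 + ((-16 + 25/18)*(1/112))/4 = 36 + (-263/18*1/112)/4 = 36 + (¼)*(-263/2016) = 36 - 263/8064 = 290041/8064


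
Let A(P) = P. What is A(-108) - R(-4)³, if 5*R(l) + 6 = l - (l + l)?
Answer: -13492/125 ≈ -107.94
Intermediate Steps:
R(l) = -6/5 - l/5 (R(l) = -6/5 + (l - (l + l))/5 = -6/5 + (l - 2*l)/5 = -6/5 + (-l)/5 = -6/5 - l/5)
A(-108) - R(-4)³ = -108 - (-6/5 - ⅕*(-4))³ = -108 - (-6/5 + ⅘)³ = -108 - (-⅖)³ = -108 - 1*(-8/125) = -108 + 8/125 = -13492/125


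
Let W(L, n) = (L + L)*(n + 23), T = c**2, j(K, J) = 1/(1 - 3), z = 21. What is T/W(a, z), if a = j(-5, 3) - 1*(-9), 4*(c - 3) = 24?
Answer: 81/748 ≈ 0.10829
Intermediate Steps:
c = 9 (c = 3 + (1/4)*24 = 3 + 6 = 9)
j(K, J) = -1/2 (j(K, J) = 1/(-2) = -1/2)
a = 17/2 (a = -1/2 - 1*(-9) = -1/2 + 9 = 17/2 ≈ 8.5000)
T = 81 (T = 9**2 = 81)
W(L, n) = 2*L*(23 + n) (W(L, n) = (2*L)*(23 + n) = 2*L*(23 + n))
T/W(a, z) = 81/((2*(17/2)*(23 + 21))) = 81/((2*(17/2)*44)) = 81/748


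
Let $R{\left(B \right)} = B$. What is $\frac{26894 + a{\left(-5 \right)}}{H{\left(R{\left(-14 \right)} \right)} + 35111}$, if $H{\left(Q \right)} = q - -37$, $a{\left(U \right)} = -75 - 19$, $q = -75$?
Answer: $\frac{26800}{35073} \approx 0.76412$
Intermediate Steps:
$a{\left(U \right)} = -94$ ($a{\left(U \right)} = -75 - 19 = -94$)
$H{\left(Q \right)} = -38$ ($H{\left(Q \right)} = -75 - -37 = -75 + 37 = -38$)
$\frac{26894 + a{\left(-5 \right)}}{H{\left(R{\left(-14 \right)} \right)} + 35111} = \frac{26894 - 94}{-38 + 35111} = \frac{26800}{35073}$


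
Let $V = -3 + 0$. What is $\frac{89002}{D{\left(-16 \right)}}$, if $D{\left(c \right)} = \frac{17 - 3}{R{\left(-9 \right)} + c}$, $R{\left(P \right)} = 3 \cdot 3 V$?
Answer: $- \frac{1913543}{7} \approx -2.7336 \cdot 10^{5}$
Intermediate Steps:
$V = -3$
$R{\left(P \right)} = -27$ ($R{\left(P \right)} = 3 \cdot 3 \left(-3\right) = 9 \left(-3\right) = -27$)
$D{\left(c \right)} = \frac{14}{-27 + c}$ ($D{\left(c \right)} = \frac{17 - 3}{-27 + c} = \frac{14}{-27 + c}$)
$\frac{89002}{D{\left(-16 \right)}} = \frac{89002}{14 \frac{1}{-27 - 16}} = \frac{89002}{14 \frac{1}{-43}} = \frac{89002}{14 \left(- \frac{1}{43}\right)} = \frac{89002}{- \frac{14}{43}} = 89002 \left(- \frac{43}{14}\right) = - \frac{1913543}{7}$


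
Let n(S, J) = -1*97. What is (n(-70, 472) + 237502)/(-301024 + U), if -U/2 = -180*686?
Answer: -237405/54064 ≈ -4.3912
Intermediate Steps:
n(S, J) = -97
U = 246960 (U = -(-360)*686 = -2*(-123480) = 246960)
(n(-70, 472) + 237502)/(-301024 + U) = (-97 + 237502)/(-301024 + 246960) = 237405/(-54064) = 237405*(-1/54064) = -237405/54064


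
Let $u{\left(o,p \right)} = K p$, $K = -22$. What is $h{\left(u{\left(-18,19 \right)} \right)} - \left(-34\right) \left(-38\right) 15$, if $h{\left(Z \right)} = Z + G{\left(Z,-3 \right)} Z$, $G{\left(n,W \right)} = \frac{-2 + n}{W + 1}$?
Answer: $-107578$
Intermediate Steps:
$G{\left(n,W \right)} = \frac{-2 + n}{1 + W}$
$u{\left(o,p \right)} = - 22 p$
$h{\left(Z \right)} = Z + Z \left(1 - \frac{Z}{2}\right)$ ($h{\left(Z \right)} = Z + \frac{-2 + Z}{1 - 3} Z = Z + \frac{-2 + Z}{-2} Z = Z + - \frac{-2 + Z}{2} Z = Z + \left(1 - \frac{Z}{2}\right) Z = Z + Z \left(1 - \frac{Z}{2}\right)$)
$h{\left(u{\left(-18,19 \right)} \right)} - \left(-34\right) \left(-38\right) 15 = \frac{\left(-22\right) 19 \left(4 - \left(-22\right) 19\right)}{2} - \left(-34\right) \left(-38\right) 15 = \frac{1}{2} \left(-418\right) \left(4 - -418\right) - 1292 \cdot 15 = \frac{1}{2} \left(-418\right) \left(4 + 418\right) - 19380 = \frac{1}{2} \left(-418\right) 422 - 19380 = -88198 - 19380 = -107578$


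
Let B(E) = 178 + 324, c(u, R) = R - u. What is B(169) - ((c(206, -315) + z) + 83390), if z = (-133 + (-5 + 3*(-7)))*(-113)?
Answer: -100334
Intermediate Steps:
B(E) = 502
z = 17967 (z = (-133 + (-5 - 21))*(-113) = (-133 - 26)*(-113) = -159*(-113) = 17967)
B(169) - ((c(206, -315) + z) + 83390) = 502 - (((-315 - 1*206) + 17967) + 83390) = 502 - (((-315 - 206) + 17967) + 83390) = 502 - ((-521 + 17967) + 83390) = 502 - (17446 + 83390) = 502 - 1*100836 = 502 - 100836 = -100334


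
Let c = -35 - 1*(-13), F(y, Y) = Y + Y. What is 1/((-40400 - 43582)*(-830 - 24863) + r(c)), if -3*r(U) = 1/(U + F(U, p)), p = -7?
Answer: 108/233036948809 ≈ 4.6345e-10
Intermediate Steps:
F(y, Y) = 2*Y
c = -22 (c = -35 + 13 = -22)
r(U) = -1/(3*(-14 + U)) (r(U) = -1/(3*(U + 2*(-7))) = -1/(3*(U - 14)) = -1/(3*(-14 + U)))
1/((-40400 - 43582)*(-830 - 24863) + r(c)) = 1/((-40400 - 43582)*(-830 - 24863) - 1/(-42 + 3*(-22))) = 1/(-83982*(-25693) - 1/(-42 - 66)) = 1/(2157749526 - 1/(-108)) = 1/(2157749526 - 1*(-1/108)) = 1/(2157749526 + 1/108) = 1/(233036948809/108) = 108/233036948809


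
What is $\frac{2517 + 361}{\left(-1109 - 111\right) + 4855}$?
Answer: $\frac{2878}{3635} \approx 0.79175$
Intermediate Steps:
$\frac{2517 + 361}{\left(-1109 - 111\right) + 4855} = \frac{2878}{-1220 + 4855} = \frac{2878}{3635}$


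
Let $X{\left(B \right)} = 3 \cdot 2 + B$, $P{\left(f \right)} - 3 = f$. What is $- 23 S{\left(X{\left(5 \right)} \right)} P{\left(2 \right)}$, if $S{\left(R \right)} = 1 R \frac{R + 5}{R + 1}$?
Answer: $- \frac{5060}{3} \approx -1686.7$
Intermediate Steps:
$P{\left(f \right)} = 3 + f$
$X{\left(B \right)} = 6 + B$
$S{\left(R \right)} = \frac{R \left(5 + R\right)}{1 + R}$ ($S{\left(R \right)} = R \frac{5 + R}{1 + R} = \frac{R \left(5 + R\right)}{1 + R}$)
$- 23 S{\left(X{\left(5 \right)} \right)} P{\left(2 \right)} = - 23 \frac{\left(6 + 5\right) \left(5 + \left(6 + 5\right)\right)}{1 + \left(6 + 5\right)} \left(3 + 2\right) = - 23 \frac{11 \left(5 + 11\right)}{1 + 11} \cdot 5 = - 23 \cdot 11 \cdot \frac{1}{12} \cdot 16 \cdot 5 = \left(-23\right) \frac{44}{3} \cdot 5 = \left(- \frac{1012}{3}\right) 5 = - \frac{5060}{3}$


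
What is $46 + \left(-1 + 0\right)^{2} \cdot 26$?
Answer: $72$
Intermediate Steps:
$46 + \left(-1 + 0\right)^{2} \cdot 26 = 46 + \left(-1\right)^{2} \cdot 26 = 46 + 1 \cdot 26 = 46 + 26 = 72$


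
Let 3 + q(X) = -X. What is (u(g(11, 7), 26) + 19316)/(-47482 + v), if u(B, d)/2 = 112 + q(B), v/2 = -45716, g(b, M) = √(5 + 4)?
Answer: -9764/69457 ≈ -0.14058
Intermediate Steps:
g(b, M) = 3 (g(b, M) = √9 = 3)
v = -91432 (v = 2*(-45716) = -91432)
q(X) = -3 - X
u(B, d) = 218 - 2*B (u(B, d) = 2*(112 + (-3 - B)) = 2*(109 - B) = 218 - 2*B)
(u(g(11, 7), 26) + 19316)/(-47482 + v) = ((218 - 2*3) + 19316)/(-47482 - 91432) = ((218 - 6) + 19316)/(-138914) = (212 + 19316)*(-1/138914) = 19528*(-1/138914) = -9764/69457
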